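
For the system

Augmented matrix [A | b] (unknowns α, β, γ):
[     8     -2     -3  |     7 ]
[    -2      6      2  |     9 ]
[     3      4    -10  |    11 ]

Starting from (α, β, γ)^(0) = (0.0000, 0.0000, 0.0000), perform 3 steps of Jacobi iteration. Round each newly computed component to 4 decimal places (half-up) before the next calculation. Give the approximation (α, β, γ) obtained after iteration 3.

Iteration 1:
  α = (7 - (-2)·0.0000 - (-3)·0.0000) / (8) = 0.8750
  β = (9 - (-2)·0.0000 - (2)·0.0000) / (6) = 1.5000
  γ = (11 - (3)·0.0000 - (4)·0.0000) / (-10) = -1.1000
Iteration 2:
  α = (7 - (-2)·1.5000 - (-3)·-1.1000) / (8) = 0.8375
  β = (9 - (-2)·0.8750 - (2)·-1.1000) / (6) = 2.1583
  γ = (11 - (3)·0.8750 - (4)·1.5000) / (-10) = -0.2375
Iteration 3:
  α = (7 - (-2)·2.1583 - (-3)·-0.2375) / (8) = 1.3255
  β = (9 - (-2)·0.8375 - (2)·-0.2375) / (6) = 1.8583
  γ = (11 - (3)·0.8375 - (4)·2.1583) / (-10) = 0.0146

(1.3255, 1.8583, 0.0146)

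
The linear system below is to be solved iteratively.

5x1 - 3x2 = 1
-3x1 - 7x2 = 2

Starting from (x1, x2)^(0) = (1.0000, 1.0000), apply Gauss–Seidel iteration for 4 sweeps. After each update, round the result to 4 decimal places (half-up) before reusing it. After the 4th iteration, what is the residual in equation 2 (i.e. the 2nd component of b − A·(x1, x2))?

-0.0001

Iteration 1:
  x1 = (1 - (-3)·1.0000) / (5) = 0.8000
  x2 = (2 - (-3)·0.8000) / (-7) = -0.6286
Iteration 2:
  x1 = (1 - (-3)·-0.6286) / (5) = -0.1772
  x2 = (2 - (-3)·-0.1772) / (-7) = -0.2098
Iteration 3:
  x1 = (1 - (-3)·-0.2098) / (5) = 0.0741
  x2 = (2 - (-3)·0.0741) / (-7) = -0.3175
Iteration 4:
  x1 = (1 - (-3)·-0.3175) / (5) = 0.0095
  x2 = (2 - (-3)·0.0095) / (-7) = -0.2898
Residual b − A·x = (0.0831, -0.0001)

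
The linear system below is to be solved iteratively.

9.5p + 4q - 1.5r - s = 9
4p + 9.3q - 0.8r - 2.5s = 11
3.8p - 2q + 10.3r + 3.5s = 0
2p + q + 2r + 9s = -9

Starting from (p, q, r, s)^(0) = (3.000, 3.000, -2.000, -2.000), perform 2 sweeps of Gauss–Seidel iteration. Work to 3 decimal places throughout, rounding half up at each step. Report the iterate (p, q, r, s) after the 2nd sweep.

Iteration 1:
  p = (9 - (4)·3.000 - (-1.5)·-2.000 - (-1)·-2.000) / (9.5) = -0.842
  q = (11 - (4)·-0.842 - (-0.8)·-2.000 - (-2.5)·-2.000) / (9.3) = 0.835
  r = (0 - (3.8)·-0.842 - (-2)·0.835 - (3.5)·-2.000) / (10.3) = 1.152
  s = (-9 - (2)·-0.842 - (1)·0.835 - (2)·1.152) / (9) = -1.162
Iteration 2:
  p = (9 - (4)·0.835 - (-1.5)·1.152 - (-1)·-1.162) / (9.5) = 0.655
  q = (11 - (4)·0.655 - (-0.8)·1.152 - (-2.5)·-1.162) / (9.3) = 0.688
  r = (0 - (3.8)·0.655 - (-2)·0.688 - (3.5)·-1.162) / (10.3) = 0.287
  s = (-9 - (2)·0.655 - (1)·0.688 - (2)·0.287) / (9) = -1.286

(0.655, 0.688, 0.287, -1.286)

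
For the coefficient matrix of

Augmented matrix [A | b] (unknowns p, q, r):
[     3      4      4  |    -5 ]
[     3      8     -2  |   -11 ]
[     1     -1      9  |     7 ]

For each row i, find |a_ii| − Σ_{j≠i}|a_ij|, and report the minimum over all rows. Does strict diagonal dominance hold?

-5

row 1: |3| − (4+4) = -5
row 2: |8| − (3+2) = 3
row 3: |9| − (1+1) = 7
minimum over rows = -5 → not strictly diagonally dominant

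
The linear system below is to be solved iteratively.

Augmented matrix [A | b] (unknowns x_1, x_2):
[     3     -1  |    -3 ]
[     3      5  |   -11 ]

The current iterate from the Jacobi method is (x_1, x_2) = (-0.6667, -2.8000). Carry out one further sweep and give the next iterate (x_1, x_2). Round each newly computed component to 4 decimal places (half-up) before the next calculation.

One sweep:
  x_1 = (-3 - (-1)·-2.8000) / (3) = -1.9333
  x_2 = (-11 - (3)·-0.6667) / (5) = -1.8000

(-1.9333, -1.8000)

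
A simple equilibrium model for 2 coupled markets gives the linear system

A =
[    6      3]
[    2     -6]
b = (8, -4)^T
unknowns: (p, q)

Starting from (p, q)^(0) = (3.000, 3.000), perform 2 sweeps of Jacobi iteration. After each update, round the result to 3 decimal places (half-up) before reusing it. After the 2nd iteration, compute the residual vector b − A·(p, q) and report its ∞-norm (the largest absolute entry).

Iteration 1:
  p = (8 - (3)·3.000) / (6) = -0.167
  q = (-4 - (2)·3.000) / (-6) = 1.667
Iteration 2:
  p = (8 - (3)·1.667) / (6) = 0.500
  q = (-4 - (2)·-0.167) / (-6) = 0.611
Residual b − A·x = (3.167, -1.334); ∞-norm = 3.167

3.167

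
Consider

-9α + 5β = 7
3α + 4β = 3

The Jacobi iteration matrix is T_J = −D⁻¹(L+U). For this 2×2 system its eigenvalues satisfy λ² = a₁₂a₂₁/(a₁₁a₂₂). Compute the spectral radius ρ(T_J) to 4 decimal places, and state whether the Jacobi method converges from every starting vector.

0.6455

a₁₂a₂₁/(a₁₁a₂₂) = (5)·(3) / ((-9)·(4)) = -0.416667
ρ = √|-0.416667| = √0.416667 = 0.6455
ρ < 1, so Jacobi converges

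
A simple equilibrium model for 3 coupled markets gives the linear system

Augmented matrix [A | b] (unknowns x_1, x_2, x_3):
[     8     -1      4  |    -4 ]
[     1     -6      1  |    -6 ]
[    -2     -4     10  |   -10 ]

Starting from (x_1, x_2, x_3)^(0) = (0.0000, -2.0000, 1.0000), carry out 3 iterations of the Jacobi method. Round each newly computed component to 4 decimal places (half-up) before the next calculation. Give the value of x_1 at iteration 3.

Iteration 1:
  x_1 = (-4 - (-1)·-2.0000 - (4)·1.0000) / (8) = -1.2500
  x_2 = (-6 - (1)·0.0000 - (1)·1.0000) / (-6) = 1.1667
  x_3 = (-10 - (-2)·0.0000 - (-4)·-2.0000) / (10) = -1.8000
Iteration 2:
  x_1 = (-4 - (-1)·1.1667 - (4)·-1.8000) / (8) = 0.5458
  x_2 = (-6 - (1)·-1.2500 - (1)·-1.8000) / (-6) = 0.4917
  x_3 = (-10 - (-2)·-1.2500 - (-4)·1.1667) / (10) = -0.7833
Iteration 3:
  x_1 = (-4 - (-1)·0.4917 - (4)·-0.7833) / (8) = -0.0469
  x_2 = (-6 - (1)·0.5458 - (1)·-0.7833) / (-6) = 0.9604
  x_3 = (-10 - (-2)·0.5458 - (-4)·0.4917) / (10) = -0.6942

-0.0469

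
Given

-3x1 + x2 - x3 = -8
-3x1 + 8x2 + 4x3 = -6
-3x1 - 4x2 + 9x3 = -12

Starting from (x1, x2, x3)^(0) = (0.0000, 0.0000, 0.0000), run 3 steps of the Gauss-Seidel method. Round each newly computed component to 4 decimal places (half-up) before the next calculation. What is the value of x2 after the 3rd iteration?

0.4125

Iteration 1:
  x1 = (-8 - (1)·0.0000 - (-1)·0.0000) / (-3) = 2.6667
  x2 = (-6 - (-3)·2.6667 - (4)·0.0000) / (8) = 0.2500
  x3 = (-12 - (-3)·2.6667 - (-4)·0.2500) / (9) = -0.3333
Iteration 2:
  x1 = (-8 - (1)·0.2500 - (-1)·-0.3333) / (-3) = 2.8611
  x2 = (-6 - (-3)·2.8611 - (4)·-0.3333) / (8) = 0.4896
  x3 = (-12 - (-3)·2.8611 - (-4)·0.4896) / (9) = -0.1620
Iteration 3:
  x1 = (-8 - (1)·0.4896 - (-1)·-0.1620) / (-3) = 2.8839
  x2 = (-6 - (-3)·2.8839 - (4)·-0.1620) / (8) = 0.4125
  x3 = (-12 - (-3)·2.8839 - (-4)·0.4125) / (9) = -0.1887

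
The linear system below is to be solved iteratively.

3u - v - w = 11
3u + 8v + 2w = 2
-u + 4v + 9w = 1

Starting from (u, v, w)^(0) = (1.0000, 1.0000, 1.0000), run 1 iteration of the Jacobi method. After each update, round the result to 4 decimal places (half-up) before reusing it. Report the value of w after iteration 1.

-0.2222

Iteration 1:
  u = (11 - (-1)·1.0000 - (-1)·1.0000) / (3) = 4.3333
  v = (2 - (3)·1.0000 - (2)·1.0000) / (8) = -0.3750
  w = (1 - (-1)·1.0000 - (4)·1.0000) / (9) = -0.2222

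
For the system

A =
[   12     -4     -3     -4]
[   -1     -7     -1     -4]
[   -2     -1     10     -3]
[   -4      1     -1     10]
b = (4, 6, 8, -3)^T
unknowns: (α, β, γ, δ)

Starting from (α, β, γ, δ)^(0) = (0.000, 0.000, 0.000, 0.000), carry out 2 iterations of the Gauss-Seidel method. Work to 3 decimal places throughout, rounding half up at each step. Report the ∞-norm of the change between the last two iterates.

Iteration 1:
  α = (4 - (-4)·0.000 - (-3)·0.000 - (-4)·0.000) / (12) = 0.333
  β = (6 - (-1)·0.333 - (-1)·0.000 - (-4)·0.000) / (-7) = -0.905
  γ = (8 - (-2)·0.333 - (-1)·-0.905 - (-3)·0.000) / (10) = 0.776
  δ = (-3 - (-4)·0.333 - (1)·-0.905 - (-1)·0.776) / (10) = 0.001
Iteration 2:
  α = (4 - (-4)·-0.905 - (-3)·0.776 - (-4)·0.001) / (12) = 0.226
  β = (6 - (-1)·0.226 - (-1)·0.776 - (-4)·0.001) / (-7) = -1.001
  γ = (8 - (-2)·0.226 - (-1)·-1.001 - (-3)·0.001) / (10) = 0.745
  δ = (-3 - (-4)·0.226 - (1)·-1.001 - (-1)·0.745) / (10) = -0.035
Change: (-0.107, -0.096, -0.031, -0.036) → max |·| = 0.107

0.107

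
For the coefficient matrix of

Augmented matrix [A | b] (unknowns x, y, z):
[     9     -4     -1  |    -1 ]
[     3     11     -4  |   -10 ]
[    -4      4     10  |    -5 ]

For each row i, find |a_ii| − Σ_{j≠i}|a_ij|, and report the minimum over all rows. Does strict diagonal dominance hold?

row 1: |9| − (4+1) = 4
row 2: |11| − (3+4) = 4
row 3: |10| − (4+4) = 2
minimum over rows = 2 → strictly diagonally dominant (convergence guaranteed)

2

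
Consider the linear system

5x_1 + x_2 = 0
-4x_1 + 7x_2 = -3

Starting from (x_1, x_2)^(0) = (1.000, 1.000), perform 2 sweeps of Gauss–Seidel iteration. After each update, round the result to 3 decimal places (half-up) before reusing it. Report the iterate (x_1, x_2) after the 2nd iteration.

(0.109, -0.366)

Iteration 1:
  x_1 = (0 - (1)·1.000) / (5) = -0.200
  x_2 = (-3 - (-4)·-0.200) / (7) = -0.543
Iteration 2:
  x_1 = (0 - (1)·-0.543) / (5) = 0.109
  x_2 = (-3 - (-4)·0.109) / (7) = -0.366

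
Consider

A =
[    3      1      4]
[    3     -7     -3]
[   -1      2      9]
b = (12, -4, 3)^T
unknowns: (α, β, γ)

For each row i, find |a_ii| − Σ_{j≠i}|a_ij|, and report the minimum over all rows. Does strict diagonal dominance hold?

row 1: |3| − (1+4) = -2
row 2: |-7| − (3+3) = 1
row 3: |9| − (1+2) = 6
minimum over rows = -2 → not strictly diagonally dominant

-2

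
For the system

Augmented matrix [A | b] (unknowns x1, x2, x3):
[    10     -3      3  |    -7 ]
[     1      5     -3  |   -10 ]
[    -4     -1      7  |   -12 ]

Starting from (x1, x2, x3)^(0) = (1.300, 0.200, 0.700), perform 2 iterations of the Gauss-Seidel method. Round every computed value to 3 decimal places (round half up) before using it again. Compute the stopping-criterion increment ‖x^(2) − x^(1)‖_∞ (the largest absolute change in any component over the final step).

Iteration 1:
  x1 = (-7 - (-3)·0.200 - (3)·0.700) / (10) = -0.850
  x2 = (-10 - (1)·-0.850 - (-3)·0.700) / (5) = -1.410
  x3 = (-12 - (-4)·-0.850 - (-1)·-1.410) / (7) = -2.401
Iteration 2:
  x1 = (-7 - (-3)·-1.410 - (3)·-2.401) / (10) = -0.403
  x2 = (-10 - (1)·-0.403 - (-3)·-2.401) / (5) = -3.360
  x3 = (-12 - (-4)·-0.403 - (-1)·-3.360) / (7) = -2.425
Change: (0.447, -1.950, -0.024) → max |·| = 1.950

1.950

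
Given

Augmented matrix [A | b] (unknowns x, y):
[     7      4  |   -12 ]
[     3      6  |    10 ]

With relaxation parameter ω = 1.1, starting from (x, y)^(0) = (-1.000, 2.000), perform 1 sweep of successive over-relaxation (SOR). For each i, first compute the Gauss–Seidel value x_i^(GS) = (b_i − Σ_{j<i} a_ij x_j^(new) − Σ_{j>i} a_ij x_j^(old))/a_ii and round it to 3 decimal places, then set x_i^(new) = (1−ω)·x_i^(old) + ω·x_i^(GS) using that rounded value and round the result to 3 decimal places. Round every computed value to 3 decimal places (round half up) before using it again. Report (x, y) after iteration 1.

Iteration 1:
  x: GS value = (-12 - (4)·2.000) / (7) = -2.857;  x ← (1−ω)·-1.000 + ω·-2.857 = -3.043
  y: GS value = (10 - (3)·-3.043) / (6) = 3.188;  y ← (1−ω)·2.000 + ω·3.188 = 3.307

(-3.043, 3.307)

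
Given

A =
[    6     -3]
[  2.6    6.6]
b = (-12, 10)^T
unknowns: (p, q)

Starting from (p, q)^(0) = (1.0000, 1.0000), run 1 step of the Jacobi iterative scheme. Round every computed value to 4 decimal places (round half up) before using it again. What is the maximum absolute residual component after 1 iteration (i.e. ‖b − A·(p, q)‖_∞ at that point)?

6.5001

Iteration 1:
  p = (-12 - (-3)·1.0000) / (6) = -1.5000
  q = (10 - (2.6)·1.0000) / (6.6) = 1.1212
Residual b − A·x = (0.3636, 6.5001); ∞-norm = 6.5001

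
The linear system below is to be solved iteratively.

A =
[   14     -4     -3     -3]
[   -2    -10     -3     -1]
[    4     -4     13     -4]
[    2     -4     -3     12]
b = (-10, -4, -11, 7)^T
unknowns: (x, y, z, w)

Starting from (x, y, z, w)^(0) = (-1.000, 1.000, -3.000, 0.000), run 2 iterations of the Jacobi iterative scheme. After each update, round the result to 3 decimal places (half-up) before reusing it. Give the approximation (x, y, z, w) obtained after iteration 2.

(-0.264, 0.650, 0.047, 1.204)

Iteration 1:
  x = (-10 - (-4)·1.000 - (-3)·-3.000 - (-3)·0.000) / (14) = -1.071
  y = (-4 - (-2)·-1.000 - (-3)·-3.000 - (-1)·0.000) / (-10) = 1.500
  z = (-11 - (4)·-1.000 - (-4)·1.000 - (-4)·0.000) / (13) = -0.231
  w = (7 - (2)·-1.000 - (-4)·1.000 - (-3)·-3.000) / (12) = 0.333
Iteration 2:
  x = (-10 - (-4)·1.500 - (-3)·-0.231 - (-3)·0.333) / (14) = -0.264
  y = (-4 - (-2)·-1.071 - (-3)·-0.231 - (-1)·0.333) / (-10) = 0.650
  z = (-11 - (4)·-1.071 - (-4)·1.500 - (-4)·0.333) / (13) = 0.047
  w = (7 - (2)·-1.071 - (-4)·1.500 - (-3)·-0.231) / (12) = 1.204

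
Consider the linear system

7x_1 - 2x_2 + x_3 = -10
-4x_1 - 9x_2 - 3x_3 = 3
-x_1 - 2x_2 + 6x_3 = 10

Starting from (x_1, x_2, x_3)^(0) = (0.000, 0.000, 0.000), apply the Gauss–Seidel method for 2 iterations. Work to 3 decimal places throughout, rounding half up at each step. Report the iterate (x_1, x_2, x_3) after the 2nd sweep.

Iteration 1:
  x_1 = (-10 - (-2)·0.000 - (1)·0.000) / (7) = -1.429
  x_2 = (3 - (-4)·-1.429 - (-3)·0.000) / (-9) = 0.302
  x_3 = (10 - (-1)·-1.429 - (-2)·0.302) / (6) = 1.529
Iteration 2:
  x_1 = (-10 - (-2)·0.302 - (1)·1.529) / (7) = -1.561
  x_2 = (3 - (-4)·-1.561 - (-3)·1.529) / (-9) = -0.149
  x_3 = (10 - (-1)·-1.561 - (-2)·-0.149) / (6) = 1.357

(-1.561, -0.149, 1.357)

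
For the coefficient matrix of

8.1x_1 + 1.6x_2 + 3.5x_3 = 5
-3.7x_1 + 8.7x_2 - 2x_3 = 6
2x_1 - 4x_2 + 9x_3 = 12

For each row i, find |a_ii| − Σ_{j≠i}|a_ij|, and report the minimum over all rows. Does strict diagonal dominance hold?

3

row 1: |8.1| − (1.6+3.5) = 3
row 2: |8.7| − (3.7+2) = 3
row 3: |9| − (2+4) = 3
minimum over rows = 3 → strictly diagonally dominant (convergence guaranteed)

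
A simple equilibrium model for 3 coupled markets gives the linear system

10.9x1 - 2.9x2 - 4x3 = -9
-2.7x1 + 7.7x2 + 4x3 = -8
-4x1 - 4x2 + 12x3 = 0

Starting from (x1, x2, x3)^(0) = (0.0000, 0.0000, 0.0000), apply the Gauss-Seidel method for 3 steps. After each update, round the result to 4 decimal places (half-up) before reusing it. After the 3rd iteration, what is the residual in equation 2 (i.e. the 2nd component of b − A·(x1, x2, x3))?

-0.0803

Iteration 1:
  x1 = (-9 - (-2.9)·0.0000 - (-4)·0.0000) / (10.9) = -0.8257
  x2 = (-8 - (-2.7)·-0.8257 - (4)·0.0000) / (7.7) = -1.3285
  x3 = (0 - (-4)·-0.8257 - (-4)·-1.3285) / (12) = -0.7181
Iteration 2:
  x1 = (-9 - (-2.9)·-1.3285 - (-4)·-0.7181) / (10.9) = -1.4427
  x2 = (-8 - (-2.7)·-1.4427 - (4)·-0.7181) / (7.7) = -1.1718
  x3 = (0 - (-4)·-1.4427 - (-4)·-1.1718) / (12) = -0.8715
Iteration 3:
  x1 = (-9 - (-2.9)·-1.1718 - (-4)·-0.8715) / (10.9) = -1.4573
  x2 = (-8 - (-2.7)·-1.4573 - (4)·-0.8715) / (7.7) = -1.0972
  x3 = (0 - (-4)·-1.4573 - (-4)·-1.0972) / (12) = -0.8515
Residual b − A·x = (0.2967, -0.0803, 0.0000)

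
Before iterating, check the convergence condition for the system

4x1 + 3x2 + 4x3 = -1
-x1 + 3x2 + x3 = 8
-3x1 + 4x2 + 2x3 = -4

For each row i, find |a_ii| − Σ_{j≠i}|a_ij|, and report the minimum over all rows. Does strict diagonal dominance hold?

row 1: |4| − (3+4) = -3
row 2: |3| − (1+1) = 1
row 3: |2| − (3+4) = -5
minimum over rows = -5 → not strictly diagonally dominant

-5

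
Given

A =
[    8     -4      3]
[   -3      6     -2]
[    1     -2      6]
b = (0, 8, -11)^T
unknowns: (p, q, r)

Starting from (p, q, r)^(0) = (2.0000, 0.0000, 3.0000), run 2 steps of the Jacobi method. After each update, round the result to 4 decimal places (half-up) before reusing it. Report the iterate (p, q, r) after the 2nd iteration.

Iteration 1:
  p = (0 - (-4)·0.0000 - (3)·3.0000) / (8) = -1.1250
  q = (8 - (-3)·2.0000 - (-2)·3.0000) / (6) = 3.3333
  r = (-11 - (1)·2.0000 - (-2)·0.0000) / (6) = -2.1667
Iteration 2:
  p = (0 - (-4)·3.3333 - (3)·-2.1667) / (8) = 2.4792
  q = (8 - (-3)·-1.1250 - (-2)·-2.1667) / (6) = 0.0486
  r = (-11 - (1)·-1.1250 - (-2)·3.3333) / (6) = -0.5347

(2.4792, 0.0486, -0.5347)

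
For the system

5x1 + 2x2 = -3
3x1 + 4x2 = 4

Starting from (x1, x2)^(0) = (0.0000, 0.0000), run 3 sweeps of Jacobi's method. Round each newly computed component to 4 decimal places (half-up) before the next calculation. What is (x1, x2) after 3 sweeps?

Iteration 1:
  x1 = (-3 - (2)·0.0000) / (5) = -0.6000
  x2 = (4 - (3)·0.0000) / (4) = 1.0000
Iteration 2:
  x1 = (-3 - (2)·1.0000) / (5) = -1.0000
  x2 = (4 - (3)·-0.6000) / (4) = 1.4500
Iteration 3:
  x1 = (-3 - (2)·1.4500) / (5) = -1.1800
  x2 = (4 - (3)·-1.0000) / (4) = 1.7500

(-1.1800, 1.7500)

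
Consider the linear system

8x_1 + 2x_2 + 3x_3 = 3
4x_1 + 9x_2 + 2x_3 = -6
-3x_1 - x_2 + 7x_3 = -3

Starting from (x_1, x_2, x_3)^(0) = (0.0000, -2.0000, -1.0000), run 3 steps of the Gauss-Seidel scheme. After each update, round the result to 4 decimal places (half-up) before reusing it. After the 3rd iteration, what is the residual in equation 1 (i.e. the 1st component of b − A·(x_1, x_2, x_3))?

Iteration 1:
  x_1 = (3 - (2)·-2.0000 - (3)·-1.0000) / (8) = 1.2500
  x_2 = (-6 - (4)·1.2500 - (2)·-1.0000) / (9) = -1.0000
  x_3 = (-3 - (-3)·1.2500 - (-1)·-1.0000) / (7) = -0.0357
Iteration 2:
  x_1 = (3 - (2)·-1.0000 - (3)·-0.0357) / (8) = 0.6384
  x_2 = (-6 - (4)·0.6384 - (2)·-0.0357) / (9) = -0.9425
  x_3 = (-3 - (-3)·0.6384 - (-1)·-0.9425) / (7) = -0.2896
Iteration 3:
  x_1 = (3 - (2)·-0.9425 - (3)·-0.2896) / (8) = 0.7192
  x_2 = (-6 - (4)·0.7192 - (2)·-0.2896) / (9) = -0.9220
  x_3 = (-3 - (-3)·0.7192 - (-1)·-0.9220) / (7) = -0.2521
Residual b − A·x = (-0.1533, -0.0746, 0.0003)

-0.1533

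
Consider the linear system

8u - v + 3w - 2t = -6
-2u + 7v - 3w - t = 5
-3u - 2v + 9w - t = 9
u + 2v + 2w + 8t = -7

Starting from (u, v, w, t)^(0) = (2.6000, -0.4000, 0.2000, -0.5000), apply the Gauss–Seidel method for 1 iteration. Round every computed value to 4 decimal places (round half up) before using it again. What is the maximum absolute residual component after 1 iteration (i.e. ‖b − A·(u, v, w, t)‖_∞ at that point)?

1.7618

Iteration 1:
  u = (-6 - (-1)·-0.4000 - (3)·0.2000 - (-2)·-0.5000) / (8) = -1.0000
  v = (5 - (-2)·-1.0000 - (-3)·0.2000 - (-1)·-0.5000) / (7) = 0.4429
  w = (9 - (-3)·-1.0000 - (-2)·0.4429 - (-1)·-0.5000) / (9) = 0.7095
  t = (-7 - (1)·-1.0000 - (2)·0.4429 - (2)·0.7095) / (8) = -1.0381
Residual b − A·x = (-1.7618, 0.9901, -0.5378, 0.0000); ∞-norm = 1.7618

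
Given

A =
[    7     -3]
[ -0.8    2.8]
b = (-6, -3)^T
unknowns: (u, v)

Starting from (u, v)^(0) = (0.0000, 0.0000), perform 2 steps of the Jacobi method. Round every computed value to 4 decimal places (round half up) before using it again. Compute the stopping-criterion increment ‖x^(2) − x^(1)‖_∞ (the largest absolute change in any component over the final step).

Iteration 1:
  u = (-6 - (-3)·0.0000) / (7) = -0.8571
  v = (-3 - (-0.8)·0.0000) / (2.8) = -1.0714
Iteration 2:
  u = (-6 - (-3)·-1.0714) / (7) = -1.3163
  v = (-3 - (-0.8)·-0.8571) / (2.8) = -1.3163
Change: (-0.4592, -0.2449) → max |·| = 0.4592

0.4592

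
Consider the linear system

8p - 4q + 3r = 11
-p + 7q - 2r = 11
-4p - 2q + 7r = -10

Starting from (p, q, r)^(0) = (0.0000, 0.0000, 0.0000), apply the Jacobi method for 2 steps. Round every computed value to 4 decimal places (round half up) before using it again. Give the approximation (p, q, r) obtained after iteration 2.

Iteration 1:
  p = (11 - (-4)·0.0000 - (3)·0.0000) / (8) = 1.3750
  q = (11 - (-1)·0.0000 - (-2)·0.0000) / (7) = 1.5714
  r = (-10 - (-4)·0.0000 - (-2)·0.0000) / (7) = -1.4286
Iteration 2:
  p = (11 - (-4)·1.5714 - (3)·-1.4286) / (8) = 2.6964
  q = (11 - (-1)·1.3750 - (-2)·-1.4286) / (7) = 1.3597
  r = (-10 - (-4)·1.3750 - (-2)·1.5714) / (7) = -0.1939

(2.6964, 1.3597, -0.1939)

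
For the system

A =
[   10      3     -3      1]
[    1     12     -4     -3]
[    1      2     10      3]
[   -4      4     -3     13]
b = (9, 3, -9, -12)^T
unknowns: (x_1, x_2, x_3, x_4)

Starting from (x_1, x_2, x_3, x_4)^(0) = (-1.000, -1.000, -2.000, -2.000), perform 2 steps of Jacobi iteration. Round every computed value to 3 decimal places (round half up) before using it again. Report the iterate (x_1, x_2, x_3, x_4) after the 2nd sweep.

Iteration 1:
  x_1 = (9 - (3)·-1.000 - (-3)·-2.000 - (1)·-2.000) / (10) = 0.800
  x_2 = (3 - (1)·-1.000 - (-4)·-2.000 - (-3)·-2.000) / (12) = -0.833
  x_3 = (-9 - (1)·-1.000 - (2)·-1.000 - (3)·-2.000) / (10) = 0.000
  x_4 = (-12 - (-4)·-1.000 - (4)·-1.000 - (-3)·-2.000) / (13) = -1.385
Iteration 2:
  x_1 = (9 - (3)·-0.833 - (-3)·0.000 - (1)·-1.385) / (10) = 1.288
  x_2 = (3 - (1)·0.800 - (-4)·0.000 - (-3)·-1.385) / (12) = -0.163
  x_3 = (-9 - (1)·0.800 - (2)·-0.833 - (3)·-1.385) / (10) = -0.398
  x_4 = (-12 - (-4)·0.800 - (4)·-0.833 - (-3)·0.000) / (13) = -0.421

(1.288, -0.163, -0.398, -0.421)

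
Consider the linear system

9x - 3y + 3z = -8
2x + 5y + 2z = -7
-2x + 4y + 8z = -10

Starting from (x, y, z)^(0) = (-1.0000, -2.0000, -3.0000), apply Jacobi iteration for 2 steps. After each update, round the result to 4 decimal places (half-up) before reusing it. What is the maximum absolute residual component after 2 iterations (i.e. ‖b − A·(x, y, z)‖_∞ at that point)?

4.5112

Iteration 1:
  x = (-8 - (-3)·-2.0000 - (3)·-3.0000) / (9) = -0.5556
  y = (-7 - (2)·-1.0000 - (2)·-3.0000) / (5) = 0.2000
  z = (-10 - (-2)·-1.0000 - (4)·-2.0000) / (8) = -0.5000
Iteration 2:
  x = (-8 - (-3)·0.2000 - (3)·-0.5000) / (9) = -0.6556
  y = (-7 - (2)·-0.5556 - (2)·-0.5000) / (5) = -0.9778
  z = (-10 - (-2)·-0.5556 - (4)·0.2000) / (8) = -1.4889
Residual b − A·x = (-0.5663, 2.1780, 4.5112); ∞-norm = 4.5112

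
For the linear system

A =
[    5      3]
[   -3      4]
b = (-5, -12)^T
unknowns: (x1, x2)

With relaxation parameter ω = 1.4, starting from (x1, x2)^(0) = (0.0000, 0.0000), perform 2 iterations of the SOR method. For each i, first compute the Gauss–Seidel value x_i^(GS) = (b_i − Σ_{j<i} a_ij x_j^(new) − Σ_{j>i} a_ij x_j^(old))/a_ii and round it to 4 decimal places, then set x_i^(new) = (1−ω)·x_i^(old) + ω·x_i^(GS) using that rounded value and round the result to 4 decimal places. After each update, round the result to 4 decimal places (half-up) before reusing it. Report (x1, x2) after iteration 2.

(3.9228, 2.1869)

Iteration 1:
  x1: GS value = (-5 - (3)·0.0000) / (5) = -1.0000;  x1 ← (1−ω)·0.0000 + ω·-1.0000 = -1.4000
  x2: GS value = (-12 - (-3)·-1.4000) / (4) = -4.0500;  x2 ← (1−ω)·0.0000 + ω·-4.0500 = -5.6700
Iteration 2:
  x1: GS value = (-5 - (3)·-5.6700) / (5) = 2.4020;  x1 ← (1−ω)·-1.4000 + ω·2.4020 = 3.9228
  x2: GS value = (-12 - (-3)·3.9228) / (4) = -0.0579;  x2 ← (1−ω)·-5.6700 + ω·-0.0579 = 2.1869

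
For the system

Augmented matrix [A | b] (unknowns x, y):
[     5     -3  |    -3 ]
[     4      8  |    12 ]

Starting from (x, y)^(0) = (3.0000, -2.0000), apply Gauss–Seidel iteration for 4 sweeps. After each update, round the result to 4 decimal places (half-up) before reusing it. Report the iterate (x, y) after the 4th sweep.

(0.2856, 1.3572)

Iteration 1:
  x = (-3 - (-3)·-2.0000) / (5) = -1.8000
  y = (12 - (4)·-1.8000) / (8) = 2.4000
Iteration 2:
  x = (-3 - (-3)·2.4000) / (5) = 0.8400
  y = (12 - (4)·0.8400) / (8) = 1.0800
Iteration 3:
  x = (-3 - (-3)·1.0800) / (5) = 0.0480
  y = (12 - (4)·0.0480) / (8) = 1.4760
Iteration 4:
  x = (-3 - (-3)·1.4760) / (5) = 0.2856
  y = (12 - (4)·0.2856) / (8) = 1.3572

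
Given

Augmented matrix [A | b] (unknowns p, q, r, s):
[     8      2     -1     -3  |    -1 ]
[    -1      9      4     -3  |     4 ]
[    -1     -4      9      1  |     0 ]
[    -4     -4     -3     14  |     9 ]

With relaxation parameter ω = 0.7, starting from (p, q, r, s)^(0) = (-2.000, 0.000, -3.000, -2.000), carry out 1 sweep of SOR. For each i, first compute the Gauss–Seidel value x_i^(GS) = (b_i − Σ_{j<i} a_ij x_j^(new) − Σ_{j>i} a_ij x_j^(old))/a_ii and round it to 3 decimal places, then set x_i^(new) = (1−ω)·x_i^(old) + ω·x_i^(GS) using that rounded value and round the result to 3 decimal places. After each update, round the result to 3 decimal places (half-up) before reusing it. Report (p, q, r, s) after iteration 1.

Iteration 1:
  p: GS value = (-1 - (2)·0.000 - (-1)·-3.000 - (-3)·-2.000) / (8) = -1.250;  p ← (1−ω)·-2.000 + ω·-1.250 = -1.475
  q: GS value = (4 - (-1)·-1.475 - (4)·-3.000 - (-3)·-2.000) / (9) = 0.947;  q ← (1−ω)·0.000 + ω·0.947 = 0.663
  r: GS value = (0 - (-1)·-1.475 - (-4)·0.663 - (1)·-2.000) / (9) = 0.353;  r ← (1−ω)·-3.000 + ω·0.353 = -0.653
  s: GS value = (9 - (-4)·-1.475 - (-4)·0.663 - (-3)·-0.653) / (14) = 0.271;  s ← (1−ω)·-2.000 + ω·0.271 = -0.410

(-1.475, 0.663, -0.653, -0.410)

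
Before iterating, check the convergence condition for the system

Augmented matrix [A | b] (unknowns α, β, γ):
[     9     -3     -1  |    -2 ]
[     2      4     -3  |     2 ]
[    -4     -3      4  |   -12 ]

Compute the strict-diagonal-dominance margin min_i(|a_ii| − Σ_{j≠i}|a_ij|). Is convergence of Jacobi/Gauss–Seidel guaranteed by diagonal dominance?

row 1: |9| − (3+1) = 5
row 2: |4| − (2+3) = -1
row 3: |4| − (4+3) = -3
minimum over rows = -3 → not strictly diagonally dominant

-3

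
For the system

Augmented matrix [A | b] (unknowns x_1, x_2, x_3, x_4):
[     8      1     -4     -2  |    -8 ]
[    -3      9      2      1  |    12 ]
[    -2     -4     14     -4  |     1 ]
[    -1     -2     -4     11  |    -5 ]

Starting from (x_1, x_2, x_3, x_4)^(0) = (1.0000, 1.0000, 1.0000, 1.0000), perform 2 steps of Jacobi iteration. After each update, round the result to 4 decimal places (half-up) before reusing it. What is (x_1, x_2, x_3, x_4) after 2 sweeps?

(-0.7284, 1.0135, 0.4507, 0.0395)

Iteration 1:
  x_1 = (-8 - (1)·1.0000 - (-4)·1.0000 - (-2)·1.0000) / (8) = -0.3750
  x_2 = (12 - (-3)·1.0000 - (2)·1.0000 - (1)·1.0000) / (9) = 1.3333
  x_3 = (1 - (-2)·1.0000 - (-4)·1.0000 - (-4)·1.0000) / (14) = 0.7857
  x_4 = (-5 - (-1)·1.0000 - (-2)·1.0000 - (-4)·1.0000) / (11) = 0.1818
Iteration 2:
  x_1 = (-8 - (1)·1.3333 - (-4)·0.7857 - (-2)·0.1818) / (8) = -0.7284
  x_2 = (12 - (-3)·-0.3750 - (2)·0.7857 - (1)·0.1818) / (9) = 1.0135
  x_3 = (1 - (-2)·-0.3750 - (-4)·1.3333 - (-4)·0.1818) / (14) = 0.4507
  x_4 = (-5 - (-1)·-0.3750 - (-2)·1.3333 - (-4)·0.7857) / (11) = 0.0395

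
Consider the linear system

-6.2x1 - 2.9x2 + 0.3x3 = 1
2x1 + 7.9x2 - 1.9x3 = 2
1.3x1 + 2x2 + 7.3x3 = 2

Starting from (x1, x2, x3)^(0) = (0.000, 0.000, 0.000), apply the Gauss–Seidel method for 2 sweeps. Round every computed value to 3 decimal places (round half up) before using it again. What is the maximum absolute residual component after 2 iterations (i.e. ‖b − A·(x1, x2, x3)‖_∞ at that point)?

0.247

Iteration 1:
  x1 = (1 - (-2.9)·0.000 - (0.3)·0.000) / (-6.2) = -0.161
  x2 = (2 - (2)·-0.161 - (-1.9)·0.000) / (7.9) = 0.294
  x3 = (2 - (1.3)·-0.161 - (2)·0.294) / (7.3) = 0.222
Iteration 2:
  x1 = (1 - (-2.9)·0.294 - (0.3)·0.222) / (-6.2) = -0.288
  x2 = (2 - (2)·-0.288 - (-1.9)·0.222) / (7.9) = 0.379
  x3 = (2 - (1.3)·-0.288 - (2)·0.379) / (7.3) = 0.221
Residual b − A·x = (0.247, 0.002, 0.003); ∞-norm = 0.247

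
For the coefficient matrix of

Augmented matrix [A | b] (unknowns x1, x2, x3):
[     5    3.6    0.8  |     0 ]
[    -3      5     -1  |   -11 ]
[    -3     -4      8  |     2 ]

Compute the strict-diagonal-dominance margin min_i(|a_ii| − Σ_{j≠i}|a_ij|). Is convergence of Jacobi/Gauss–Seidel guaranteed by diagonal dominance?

row 1: |5| − (3.6+0.8) = 0.6
row 2: |5| − (3+1) = 1
row 3: |8| − (3+4) = 1
minimum over rows = 0.6 → strictly diagonally dominant (convergence guaranteed)

0.6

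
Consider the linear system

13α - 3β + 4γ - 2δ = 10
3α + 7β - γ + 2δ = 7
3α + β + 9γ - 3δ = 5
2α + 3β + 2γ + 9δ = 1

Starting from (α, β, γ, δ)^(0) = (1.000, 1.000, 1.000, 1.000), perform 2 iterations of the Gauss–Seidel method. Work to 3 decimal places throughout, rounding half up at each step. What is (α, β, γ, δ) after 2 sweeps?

(0.657, 0.902, 0.115, -0.361)

Iteration 1:
  α = (10 - (-3)·1.000 - (4)·1.000 - (-2)·1.000) / (13) = 0.846
  β = (7 - (3)·0.846 - (-1)·1.000 - (2)·1.000) / (7) = 0.495
  γ = (5 - (3)·0.846 - (1)·0.495 - (-3)·1.000) / (9) = 0.552
  δ = (1 - (2)·0.846 - (3)·0.495 - (2)·0.552) / (9) = -0.365
Iteration 2:
  α = (10 - (-3)·0.495 - (4)·0.552 - (-2)·-0.365) / (13) = 0.657
  β = (7 - (3)·0.657 - (-1)·0.552 - (2)·-0.365) / (7) = 0.902
  γ = (5 - (3)·0.657 - (1)·0.902 - (-3)·-0.365) / (9) = 0.115
  δ = (1 - (2)·0.657 - (3)·0.902 - (2)·0.115) / (9) = -0.361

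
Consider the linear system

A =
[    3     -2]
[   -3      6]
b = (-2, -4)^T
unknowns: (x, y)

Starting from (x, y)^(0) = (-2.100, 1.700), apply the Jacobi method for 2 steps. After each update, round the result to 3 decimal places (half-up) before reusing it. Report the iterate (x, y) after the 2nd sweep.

Iteration 1:
  x = (-2 - (-2)·1.700) / (3) = 0.467
  y = (-4 - (-3)·-2.100) / (6) = -1.717
Iteration 2:
  x = (-2 - (-2)·-1.717) / (3) = -1.811
  y = (-4 - (-3)·0.467) / (6) = -0.433

(-1.811, -0.433)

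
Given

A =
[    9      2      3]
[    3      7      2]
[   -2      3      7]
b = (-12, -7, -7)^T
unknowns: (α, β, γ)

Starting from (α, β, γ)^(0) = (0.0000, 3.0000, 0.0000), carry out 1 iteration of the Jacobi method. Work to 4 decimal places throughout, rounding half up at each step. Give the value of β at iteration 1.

-1.0000

Iteration 1:
  α = (-12 - (2)·3.0000 - (3)·0.0000) / (9) = -2.0000
  β = (-7 - (3)·0.0000 - (2)·0.0000) / (7) = -1.0000
  γ = (-7 - (-2)·0.0000 - (3)·3.0000) / (7) = -2.2857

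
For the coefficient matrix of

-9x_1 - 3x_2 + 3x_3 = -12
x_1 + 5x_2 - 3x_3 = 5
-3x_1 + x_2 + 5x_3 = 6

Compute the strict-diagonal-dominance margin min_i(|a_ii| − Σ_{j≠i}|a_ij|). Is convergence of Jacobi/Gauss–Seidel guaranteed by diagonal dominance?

1

row 1: |-9| − (3+3) = 3
row 2: |5| − (1+3) = 1
row 3: |5| − (3+1) = 1
minimum over rows = 1 → strictly diagonally dominant (convergence guaranteed)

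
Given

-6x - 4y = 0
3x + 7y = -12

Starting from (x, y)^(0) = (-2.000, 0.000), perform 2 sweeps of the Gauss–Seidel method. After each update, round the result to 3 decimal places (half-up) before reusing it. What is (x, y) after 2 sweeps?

(1.143, -2.204)

Iteration 1:
  x = (0 - (-4)·0.000) / (-6) = 0.000
  y = (-12 - (3)·0.000) / (7) = -1.714
Iteration 2:
  x = (0 - (-4)·-1.714) / (-6) = 1.143
  y = (-12 - (3)·1.143) / (7) = -2.204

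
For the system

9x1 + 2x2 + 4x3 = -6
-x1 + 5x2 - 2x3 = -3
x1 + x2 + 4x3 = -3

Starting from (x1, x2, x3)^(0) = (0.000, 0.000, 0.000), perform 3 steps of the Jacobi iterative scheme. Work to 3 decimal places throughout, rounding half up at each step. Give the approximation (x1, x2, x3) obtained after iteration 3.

(-0.245, -0.813, -0.442)

Iteration 1:
  x1 = (-6 - (2)·0.000 - (4)·0.000) / (9) = -0.667
  x2 = (-3 - (-1)·0.000 - (-2)·0.000) / (5) = -0.600
  x3 = (-3 - (1)·0.000 - (1)·0.000) / (4) = -0.750
Iteration 2:
  x1 = (-6 - (2)·-0.600 - (4)·-0.750) / (9) = -0.200
  x2 = (-3 - (-1)·-0.667 - (-2)·-0.750) / (5) = -1.033
  x3 = (-3 - (1)·-0.667 - (1)·-0.600) / (4) = -0.433
Iteration 3:
  x1 = (-6 - (2)·-1.033 - (4)·-0.433) / (9) = -0.245
  x2 = (-3 - (-1)·-0.200 - (-2)·-0.433) / (5) = -0.813
  x3 = (-3 - (1)·-0.200 - (1)·-1.033) / (4) = -0.442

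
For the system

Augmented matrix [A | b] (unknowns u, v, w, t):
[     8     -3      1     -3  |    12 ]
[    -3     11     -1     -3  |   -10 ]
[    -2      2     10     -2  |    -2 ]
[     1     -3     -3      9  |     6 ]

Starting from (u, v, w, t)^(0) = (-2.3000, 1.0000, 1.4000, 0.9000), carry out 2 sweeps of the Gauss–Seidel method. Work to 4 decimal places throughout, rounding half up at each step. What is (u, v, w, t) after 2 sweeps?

(1.6748, -0.2607, 0.3020, 0.4943)

Iteration 1:
  u = (12 - (-3)·1.0000 - (1)·1.4000 - (-3)·0.9000) / (8) = 2.0375
  v = (-10 - (-3)·2.0375 - (-1)·1.4000 - (-3)·0.9000) / (11) = 0.0193
  w = (-2 - (-2)·2.0375 - (2)·0.0193 - (-2)·0.9000) / (10) = 0.3836
  t = (6 - (1)·2.0375 - (-3)·0.0193 - (-3)·0.3836) / (9) = 0.5746
Iteration 2:
  u = (12 - (-3)·0.0193 - (1)·0.3836 - (-3)·0.5746) / (8) = 1.6748
  v = (-10 - (-3)·1.6748 - (-1)·0.3836 - (-3)·0.5746) / (11) = -0.2607
  w = (-2 - (-2)·1.6748 - (2)·-0.2607 - (-2)·0.5746) / (10) = 0.3020
  t = (6 - (1)·1.6748 - (-3)·-0.2607 - (-3)·0.3020) / (9) = 0.4943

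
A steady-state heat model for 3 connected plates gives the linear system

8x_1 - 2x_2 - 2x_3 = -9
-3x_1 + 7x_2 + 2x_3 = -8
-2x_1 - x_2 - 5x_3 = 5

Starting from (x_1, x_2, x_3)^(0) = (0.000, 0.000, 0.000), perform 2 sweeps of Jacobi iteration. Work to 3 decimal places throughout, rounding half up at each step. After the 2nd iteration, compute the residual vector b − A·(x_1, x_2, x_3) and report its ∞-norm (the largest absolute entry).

Iteration 1:
  x_1 = (-9 - (-2)·0.000 - (-2)·0.000) / (8) = -1.125
  x_2 = (-8 - (-3)·0.000 - (2)·0.000) / (7) = -1.143
  x_3 = (5 - (-2)·0.000 - (-1)·0.000) / (-5) = -1.000
Iteration 2:
  x_1 = (-9 - (-2)·-1.143 - (-2)·-1.000) / (8) = -1.661
  x_2 = (-8 - (-3)·-1.125 - (2)·-1.000) / (7) = -1.339
  x_3 = (5 - (-2)·-1.125 - (-1)·-1.143) / (-5) = -0.321
Residual b − A·x = (0.968, -2.968, -1.266); ∞-norm = 2.968

2.968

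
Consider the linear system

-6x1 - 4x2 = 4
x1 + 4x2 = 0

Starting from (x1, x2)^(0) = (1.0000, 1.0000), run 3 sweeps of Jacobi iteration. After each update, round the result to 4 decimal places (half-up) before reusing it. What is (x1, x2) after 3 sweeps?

(-0.8889, 0.1250)

Iteration 1:
  x1 = (4 - (-4)·1.0000) / (-6) = -1.3333
  x2 = (0 - (1)·1.0000) / (4) = -0.2500
Iteration 2:
  x1 = (4 - (-4)·-0.2500) / (-6) = -0.5000
  x2 = (0 - (1)·-1.3333) / (4) = 0.3333
Iteration 3:
  x1 = (4 - (-4)·0.3333) / (-6) = -0.8889
  x2 = (0 - (1)·-0.5000) / (4) = 0.1250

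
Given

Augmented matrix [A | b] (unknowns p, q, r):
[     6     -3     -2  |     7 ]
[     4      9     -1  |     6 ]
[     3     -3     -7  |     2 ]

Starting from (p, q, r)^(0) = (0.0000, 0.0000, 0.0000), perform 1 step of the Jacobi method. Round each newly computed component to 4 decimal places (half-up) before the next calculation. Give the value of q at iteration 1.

0.6667

Iteration 1:
  p = (7 - (-3)·0.0000 - (-2)·0.0000) / (6) = 1.1667
  q = (6 - (4)·0.0000 - (-1)·0.0000) / (9) = 0.6667
  r = (2 - (3)·0.0000 - (-3)·0.0000) / (-7) = -0.2857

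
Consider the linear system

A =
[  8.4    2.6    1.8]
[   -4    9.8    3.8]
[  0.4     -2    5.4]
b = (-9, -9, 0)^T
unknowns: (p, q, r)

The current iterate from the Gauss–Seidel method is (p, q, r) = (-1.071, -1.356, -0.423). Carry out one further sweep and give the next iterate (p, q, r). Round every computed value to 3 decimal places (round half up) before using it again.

One sweep:
  p = (-9 - (2.6)·-1.356 - (1.8)·-0.423) / (8.4) = -0.561
  q = (-9 - (-4)·-0.561 - (3.8)·-0.423) / (9.8) = -0.983
  r = (0 - (0.4)·-0.561 - (-2)·-0.983) / (5.4) = -0.323

(-0.561, -0.983, -0.323)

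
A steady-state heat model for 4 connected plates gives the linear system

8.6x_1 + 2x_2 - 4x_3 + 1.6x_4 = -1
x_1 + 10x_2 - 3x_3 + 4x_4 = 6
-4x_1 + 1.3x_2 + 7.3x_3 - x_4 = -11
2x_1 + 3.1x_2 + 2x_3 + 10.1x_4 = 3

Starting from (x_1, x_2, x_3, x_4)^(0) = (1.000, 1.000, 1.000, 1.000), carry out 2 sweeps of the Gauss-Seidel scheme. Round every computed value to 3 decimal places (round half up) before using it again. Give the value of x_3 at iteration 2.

Iteration 1:
  x_1 = (-1 - (2)·1.000 - (-4)·1.000 - (1.6)·1.000) / (8.6) = -0.070
  x_2 = (6 - (1)·-0.070 - (-3)·1.000 - (4)·1.000) / (10) = 0.507
  x_3 = (-11 - (-4)·-0.070 - (1.3)·0.507 - (-1)·1.000) / (7.3) = -1.499
  x_4 = (3 - (2)·-0.070 - (3.1)·0.507 - (2)·-1.499) / (10.1) = 0.452
Iteration 2:
  x_1 = (-1 - (2)·0.507 - (-4)·-1.499 - (1.6)·0.452) / (8.6) = -1.015
  x_2 = (6 - (1)·-1.015 - (-3)·-1.499 - (4)·0.452) / (10) = 0.071
  x_3 = (-11 - (-4)·-1.015 - (1.3)·0.071 - (-1)·0.452) / (7.3) = -2.014
  x_4 = (3 - (2)·-1.015 - (3.1)·0.071 - (2)·-2.014) / (10.1) = 0.875

-2.014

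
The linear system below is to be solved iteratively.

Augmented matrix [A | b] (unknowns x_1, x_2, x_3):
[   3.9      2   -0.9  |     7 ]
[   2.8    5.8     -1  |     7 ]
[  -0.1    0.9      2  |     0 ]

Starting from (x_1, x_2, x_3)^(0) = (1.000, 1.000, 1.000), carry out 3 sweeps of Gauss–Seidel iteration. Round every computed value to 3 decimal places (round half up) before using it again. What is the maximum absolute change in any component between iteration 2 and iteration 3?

0.098

Iteration 1:
  x_1 = (7 - (2)·1.000 - (-0.9)·1.000) / (3.9) = 1.513
  x_2 = (7 - (2.8)·1.513 - (-1)·1.000) / (5.8) = 0.649
  x_3 = (0 - (-0.1)·1.513 - (0.9)·0.649) / (2) = -0.216
Iteration 2:
  x_1 = (7 - (2)·0.649 - (-0.9)·-0.216) / (3.9) = 1.412
  x_2 = (7 - (2.8)·1.412 - (-1)·-0.216) / (5.8) = 0.488
  x_3 = (0 - (-0.1)·1.412 - (0.9)·0.488) / (2) = -0.149
Iteration 3:
  x_1 = (7 - (2)·0.488 - (-0.9)·-0.149) / (3.9) = 1.510
  x_2 = (7 - (2.8)·1.510 - (-1)·-0.149) / (5.8) = 0.452
  x_3 = (0 - (-0.1)·1.510 - (0.9)·0.452) / (2) = -0.128
Change: (0.098, -0.036, 0.021) → max |·| = 0.098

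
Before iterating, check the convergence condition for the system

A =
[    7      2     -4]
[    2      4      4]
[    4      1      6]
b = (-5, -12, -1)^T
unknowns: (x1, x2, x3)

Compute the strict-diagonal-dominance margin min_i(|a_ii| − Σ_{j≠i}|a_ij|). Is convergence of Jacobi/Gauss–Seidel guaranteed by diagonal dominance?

-2

row 1: |7| − (2+4) = 1
row 2: |4| − (2+4) = -2
row 3: |6| − (4+1) = 1
minimum over rows = -2 → not strictly diagonally dominant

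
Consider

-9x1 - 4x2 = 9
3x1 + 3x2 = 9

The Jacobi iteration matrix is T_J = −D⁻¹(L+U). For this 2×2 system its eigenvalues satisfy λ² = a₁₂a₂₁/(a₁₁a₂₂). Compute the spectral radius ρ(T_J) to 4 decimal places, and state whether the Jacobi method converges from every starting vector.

0.6667

a₁₂a₂₁/(a₁₁a₂₂) = (-4)·(3) / ((-9)·(3)) = 0.444444
ρ = √|0.444444| = √0.444444 = 0.6667
ρ < 1, so Jacobi converges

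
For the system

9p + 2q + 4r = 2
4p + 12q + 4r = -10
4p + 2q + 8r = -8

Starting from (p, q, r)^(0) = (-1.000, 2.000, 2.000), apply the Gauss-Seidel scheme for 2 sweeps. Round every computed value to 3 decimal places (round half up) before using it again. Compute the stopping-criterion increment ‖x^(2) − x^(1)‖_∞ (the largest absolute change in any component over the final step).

1.656

Iteration 1:
  p = (2 - (2)·2.000 - (4)·2.000) / (9) = -1.111
  q = (-10 - (4)·-1.111 - (4)·2.000) / (12) = -1.130
  r = (-8 - (4)·-1.111 - (2)·-1.130) / (8) = -0.162
Iteration 2:
  p = (2 - (2)·-1.130 - (4)·-0.162) / (9) = 0.545
  q = (-10 - (4)·0.545 - (4)·-0.162) / (12) = -0.961
  r = (-8 - (4)·0.545 - (2)·-0.961) / (8) = -1.032
Change: (1.656, 0.169, -0.870) → max |·| = 1.656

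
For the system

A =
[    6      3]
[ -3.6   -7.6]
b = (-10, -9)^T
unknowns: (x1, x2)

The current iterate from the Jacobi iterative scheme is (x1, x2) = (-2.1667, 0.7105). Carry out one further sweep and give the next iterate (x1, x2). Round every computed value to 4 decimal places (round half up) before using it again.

(-2.0219, 2.2105)

One sweep:
  x1 = (-10 - (3)·0.7105) / (6) = -2.0219
  x2 = (-9 - (-3.6)·-2.1667) / (-7.6) = 2.2105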